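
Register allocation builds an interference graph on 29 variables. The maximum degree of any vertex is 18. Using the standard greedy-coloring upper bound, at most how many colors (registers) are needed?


Greedy coloring never needs more than (max_degree + 1) colors: when coloring a vertex, at most max_degree neighbors are already colored.
Upper bound = 18 + 1 = 19

19


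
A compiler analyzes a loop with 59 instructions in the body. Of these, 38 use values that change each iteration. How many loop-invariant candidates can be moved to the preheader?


Invariant candidates = total - loop-dependent
= 59 - 38 = 21

21


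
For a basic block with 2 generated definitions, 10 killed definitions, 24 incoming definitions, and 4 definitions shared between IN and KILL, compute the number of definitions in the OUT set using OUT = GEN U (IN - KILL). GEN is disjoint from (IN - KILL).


IN - KILL: 24 - 4 = 20 surviving definitions
OUT = GEN + surviving = 2 + 20 = 22

22


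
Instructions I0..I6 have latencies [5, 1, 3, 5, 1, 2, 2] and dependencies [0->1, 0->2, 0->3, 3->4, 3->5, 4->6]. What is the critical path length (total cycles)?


Compute longest path through dependency graph: dist(Ik) = max over predecessors of dist + latency(Ik).
dist(I0) = latency 5 = 5
dist(I1) = dist(I0) + 1 = 5 + 1 = 6
dist(I2) = dist(I0) + 3 = 5 + 3 = 8
dist(I3) = dist(I0) + 5 = 5 + 5 = 10
dist(I4) = dist(I3) + 1 = 10 + 1 = 11
dist(I5) = dist(I3) + 2 = 10 + 2 = 12
dist(I6) = dist(I4) + 2 = 11 + 2 = 13
Critical path = max dist = 13

13


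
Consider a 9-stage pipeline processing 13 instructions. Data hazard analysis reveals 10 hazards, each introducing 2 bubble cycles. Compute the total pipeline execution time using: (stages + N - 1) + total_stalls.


Base cycles = 9 + 13 - 1 = 21
Total stalls = 10 * 2 = 20
Total = 21 + 20 = 41

41


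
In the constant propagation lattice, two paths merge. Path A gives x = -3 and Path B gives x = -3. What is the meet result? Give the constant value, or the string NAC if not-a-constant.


Meet operation: if both paths give the same constant, result is that constant; if they differ, result is NAC (not-a-constant).
Path A: -3, Path B: -3 -> equal
Result: constant -> -3

-3


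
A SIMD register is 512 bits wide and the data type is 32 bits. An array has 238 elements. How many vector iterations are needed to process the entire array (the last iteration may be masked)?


Width = 512 / 32 = 16 elements per vector op
Iterations = ceil(238 / 16) = 15

15


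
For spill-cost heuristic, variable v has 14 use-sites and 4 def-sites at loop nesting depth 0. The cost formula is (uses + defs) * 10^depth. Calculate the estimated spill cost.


uses + defs = 14 + 4 = 18
10^0 = 1
Spill cost = 18 * 1 = 18

18


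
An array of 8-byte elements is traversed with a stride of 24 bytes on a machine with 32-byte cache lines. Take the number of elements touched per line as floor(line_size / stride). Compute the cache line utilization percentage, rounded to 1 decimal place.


Elements per cache line = floor(32 / 24) = 1
Bytes used = 1 * 8 = 8
Utilization = 8 / 32 * 100 = 25.0%

25.0


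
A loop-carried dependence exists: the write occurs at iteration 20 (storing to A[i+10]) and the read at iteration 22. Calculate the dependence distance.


Distance = read iteration - write iteration
= 22 - 20 = 2

2


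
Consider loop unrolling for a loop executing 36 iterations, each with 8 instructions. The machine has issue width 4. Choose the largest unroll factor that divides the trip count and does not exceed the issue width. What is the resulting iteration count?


Largest divisor of 36 <= 4 is 4
New iterations = 36 / 4 = 9

9


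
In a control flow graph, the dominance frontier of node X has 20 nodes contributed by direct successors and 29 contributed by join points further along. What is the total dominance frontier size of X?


DF(X) = direct successor contributions + join point contributions
= 20 + 29 = 49

49


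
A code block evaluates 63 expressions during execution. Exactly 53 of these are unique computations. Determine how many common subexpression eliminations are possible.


CSE count = total expressions - unique expressions
= 63 - 53 = 10

10


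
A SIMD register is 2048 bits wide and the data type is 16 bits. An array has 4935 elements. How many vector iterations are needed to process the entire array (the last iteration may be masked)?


Width = 2048 / 16 = 128 elements per vector op
Iterations = ceil(4935 / 128) = 39

39


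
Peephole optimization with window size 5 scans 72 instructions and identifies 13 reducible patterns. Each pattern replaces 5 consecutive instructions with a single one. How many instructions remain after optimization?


Each match removes 4 instructions.
Total removed = 13 * 4 = 52
Remaining = 72 - 52 = 20

20


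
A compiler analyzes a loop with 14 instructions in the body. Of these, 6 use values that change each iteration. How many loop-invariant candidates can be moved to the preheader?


Invariant candidates = total - loop-dependent
= 14 - 6 = 8

8


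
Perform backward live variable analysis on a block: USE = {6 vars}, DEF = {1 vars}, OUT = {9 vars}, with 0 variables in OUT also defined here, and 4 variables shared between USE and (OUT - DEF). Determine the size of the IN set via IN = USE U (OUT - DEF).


OUT - DEF: 9 - 0 = 9
|IN| = |USE| + |OUT - DEF| - |USE ∩ (OUT - DEF)| = 6 + 9 - 4 = 11

11


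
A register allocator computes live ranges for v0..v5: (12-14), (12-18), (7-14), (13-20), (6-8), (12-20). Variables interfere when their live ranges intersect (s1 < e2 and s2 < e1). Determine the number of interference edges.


Check all pairs for overlapping intervals.
Two intervals (s1,e1) and (s2,e2) overlap if s1 < e2 and s2 < e1.
v0 (12-14) vs v1..v5: overlaps v1, v2, v3, v5 -> 4
v1 (12-18) vs v2..v5: overlaps v2, v3, v5 -> 3
v2 (7-14) vs v3..v5: overlaps v3, v4, v5 -> 3
v3 (13-20) vs v4..v5: overlaps v5 -> 1
v4 (6-8) vs v5: overlaps none -> 0
Total overlapping pairs = 4 + 3 + 3 + 1 + 0 = 11

11


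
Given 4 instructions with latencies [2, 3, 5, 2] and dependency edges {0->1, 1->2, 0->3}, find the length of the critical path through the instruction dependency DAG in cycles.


Compute longest path through dependency graph: dist(Ik) = max over predecessors of dist + latency(Ik).
dist(I0) = latency 2 = 2
dist(I1) = dist(I0) + 3 = 2 + 3 = 5
dist(I2) = dist(I1) + 5 = 5 + 5 = 10
dist(I3) = dist(I0) + 2 = 2 + 2 = 4
Critical path = max dist = 10

10


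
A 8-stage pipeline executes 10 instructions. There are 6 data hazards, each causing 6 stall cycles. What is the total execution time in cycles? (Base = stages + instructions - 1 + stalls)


Base cycles = 8 + 10 - 1 = 17
Total stalls = 6 * 6 = 36
Total = 17 + 36 = 53

53


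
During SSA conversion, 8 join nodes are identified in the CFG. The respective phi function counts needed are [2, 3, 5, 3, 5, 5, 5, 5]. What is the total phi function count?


Total phi functions = sum of phi functions at each join node
= 2 + 3 + 5 + 3 + 5 + 5 + 5 + 5 = 33

33


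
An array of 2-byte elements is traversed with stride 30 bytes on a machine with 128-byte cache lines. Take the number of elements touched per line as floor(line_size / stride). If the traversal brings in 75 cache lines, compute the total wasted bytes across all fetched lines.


Elements per line = floor(128 / 30) = 4
Bytes used per line = 4 * 2 = 8
Wasted per line = 128 - 8 = 120
Total wasted = 120 * 75 = 9000

9000


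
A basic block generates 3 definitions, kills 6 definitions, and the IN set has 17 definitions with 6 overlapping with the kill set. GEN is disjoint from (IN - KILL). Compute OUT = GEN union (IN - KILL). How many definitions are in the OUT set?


IN - KILL: 17 - 6 = 11 surviving definitions
OUT = GEN + surviving = 3 + 11 = 14

14


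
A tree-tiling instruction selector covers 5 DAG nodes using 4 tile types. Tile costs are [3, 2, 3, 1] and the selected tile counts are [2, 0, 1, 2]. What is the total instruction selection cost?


Total cost = sum(count_i * cost_i)
= 2*3 + 0*2 + 1*3 + 2*1
= 11

11


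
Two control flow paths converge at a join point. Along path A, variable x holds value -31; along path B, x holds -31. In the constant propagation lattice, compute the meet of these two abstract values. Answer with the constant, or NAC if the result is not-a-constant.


Meet operation: if both paths give the same constant, result is that constant; if they differ, result is NAC (not-a-constant).
Path A: -31, Path B: -31 -> equal
Result: constant -> -31

-31


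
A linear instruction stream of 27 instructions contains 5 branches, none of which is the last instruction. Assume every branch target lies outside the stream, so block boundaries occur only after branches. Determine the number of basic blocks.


With no in-sequence branch targets, the leaders are the first instruction plus the instruction after each branch.
Number of basic blocks = branches + 1
= 5 + 1 = 6

6


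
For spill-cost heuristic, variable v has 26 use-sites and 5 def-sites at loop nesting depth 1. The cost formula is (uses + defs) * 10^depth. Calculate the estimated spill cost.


uses + defs = 26 + 5 = 31
10^1 = 10
Spill cost = 31 * 10 = 310

310


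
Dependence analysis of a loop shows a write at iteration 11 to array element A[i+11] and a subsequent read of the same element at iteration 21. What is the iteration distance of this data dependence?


Distance = read iteration - write iteration
= 21 - 11 = 10

10


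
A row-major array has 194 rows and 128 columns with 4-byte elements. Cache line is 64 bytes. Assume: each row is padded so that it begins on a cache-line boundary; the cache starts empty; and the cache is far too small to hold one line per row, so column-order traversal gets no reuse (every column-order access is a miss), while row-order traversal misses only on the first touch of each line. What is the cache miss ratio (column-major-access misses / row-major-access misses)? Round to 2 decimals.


Each row occupies 128 * 4 = 512 bytes and starts on a line boundary, so it spans ceil(512 / 64) = 8 cache lines.
Row-major traversal misses (one per line touched): 194 * ceil(128 * 4 / 64) = 1552
Column-major traversal misses (no reuse, every access misses): 194 * 128 = 24832
Ratio = 24832 / 1552 = 16.0

16.0


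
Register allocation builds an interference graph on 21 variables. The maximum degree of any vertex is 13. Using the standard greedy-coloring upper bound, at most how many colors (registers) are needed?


Greedy coloring never needs more than (max_degree + 1) colors: when coloring a vertex, at most max_degree neighbors are already colored.
Upper bound = 13 + 1 = 14

14


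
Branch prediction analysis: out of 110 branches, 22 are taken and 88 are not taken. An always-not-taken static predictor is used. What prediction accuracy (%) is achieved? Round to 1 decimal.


Predictor: always-not-taken
Correct predictions = 88
Accuracy = 88 / 110 * 100 = 80.0%

80.0


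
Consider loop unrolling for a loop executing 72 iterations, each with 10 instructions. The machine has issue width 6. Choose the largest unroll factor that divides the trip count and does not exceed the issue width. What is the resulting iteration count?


Largest divisor of 72 <= 6 is 6
New iterations = 72 / 6 = 12

12


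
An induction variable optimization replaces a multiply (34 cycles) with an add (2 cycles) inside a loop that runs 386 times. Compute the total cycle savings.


Per-iteration saving = 34 - 2 = 32
Total saved = 386 * 32 = 12352

12352


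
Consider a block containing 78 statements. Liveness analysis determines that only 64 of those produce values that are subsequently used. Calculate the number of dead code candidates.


Dead code = total statements - live definitions
= 78 - 64 = 14

14


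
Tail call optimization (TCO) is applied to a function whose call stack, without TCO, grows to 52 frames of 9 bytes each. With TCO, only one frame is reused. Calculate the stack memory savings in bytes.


Without TCO: 52 * 9 = 468 bytes
With TCO: reuse 1 frame = 9 bytes
Savings = 468 - 9 = 459

459


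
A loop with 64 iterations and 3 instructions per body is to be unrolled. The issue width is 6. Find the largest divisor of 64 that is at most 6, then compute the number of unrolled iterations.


Largest divisor of 64 <= 6 is 4
New iterations = 64 / 4 = 16

16


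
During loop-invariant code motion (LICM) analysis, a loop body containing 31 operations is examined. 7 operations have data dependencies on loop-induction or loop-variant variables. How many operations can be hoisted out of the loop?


Invariant candidates = total - loop-dependent
= 31 - 7 = 24

24


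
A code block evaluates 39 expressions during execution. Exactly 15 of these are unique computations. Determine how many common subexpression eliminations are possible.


CSE count = total expressions - unique expressions
= 39 - 15 = 24

24


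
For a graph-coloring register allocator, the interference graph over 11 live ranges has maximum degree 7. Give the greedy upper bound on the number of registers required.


Greedy coloring never needs more than (max_degree + 1) colors: when coloring a vertex, at most max_degree neighbors are already colored.
Upper bound = 7 + 1 = 8

8


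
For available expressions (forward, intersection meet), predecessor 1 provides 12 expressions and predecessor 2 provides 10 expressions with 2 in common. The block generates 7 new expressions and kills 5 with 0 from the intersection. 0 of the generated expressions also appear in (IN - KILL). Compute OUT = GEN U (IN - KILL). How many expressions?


IN = intersection of predecessors = 2
IN - KILL = 2 - 0 = 2
|OUT| = |GEN| + |IN - KILL| - |GEN ∩ (IN - KILL)| = 7 + 2 - 0 = 9

9


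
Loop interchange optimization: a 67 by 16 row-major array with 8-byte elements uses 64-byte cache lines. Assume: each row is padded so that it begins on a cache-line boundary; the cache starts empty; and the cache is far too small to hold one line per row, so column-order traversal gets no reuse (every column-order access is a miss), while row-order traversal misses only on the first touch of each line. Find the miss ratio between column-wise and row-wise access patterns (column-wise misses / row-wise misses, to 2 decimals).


Each row occupies 16 * 8 = 128 bytes and starts on a line boundary, so it spans ceil(128 / 64) = 2 cache lines.
Row-major traversal misses (one per line touched): 67 * ceil(16 * 8 / 64) = 134
Column-major traversal misses (no reuse, every access misses): 67 * 16 = 1072
Ratio = 1072 / 134 = 8.0

8.0


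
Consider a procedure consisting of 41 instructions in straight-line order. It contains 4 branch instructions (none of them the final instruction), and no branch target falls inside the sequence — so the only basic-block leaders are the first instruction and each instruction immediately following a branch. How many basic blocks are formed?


With no in-sequence branch targets, the leaders are the first instruction plus the instruction after each branch.
Number of basic blocks = branches + 1
= 4 + 1 = 5

5


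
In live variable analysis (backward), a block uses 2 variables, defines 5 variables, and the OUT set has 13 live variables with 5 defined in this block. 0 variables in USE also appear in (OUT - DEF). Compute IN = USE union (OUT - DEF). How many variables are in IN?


OUT - DEF: 13 - 5 = 8
|IN| = |USE| + |OUT - DEF| - |USE ∩ (OUT - DEF)| = 2 + 8 - 0 = 10

10


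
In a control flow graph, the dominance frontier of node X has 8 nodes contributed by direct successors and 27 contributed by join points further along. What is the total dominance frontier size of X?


DF(X) = direct successor contributions + join point contributions
= 8 + 27 = 35

35


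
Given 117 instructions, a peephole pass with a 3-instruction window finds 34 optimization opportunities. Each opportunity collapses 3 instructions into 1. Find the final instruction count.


Each match removes 2 instructions.
Total removed = 34 * 2 = 68
Remaining = 117 - 68 = 49

49


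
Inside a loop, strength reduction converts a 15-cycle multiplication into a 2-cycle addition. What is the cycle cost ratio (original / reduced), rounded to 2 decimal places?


Ratio = mult_cost / add_cost = 15 / 2 = 7.5

7.5


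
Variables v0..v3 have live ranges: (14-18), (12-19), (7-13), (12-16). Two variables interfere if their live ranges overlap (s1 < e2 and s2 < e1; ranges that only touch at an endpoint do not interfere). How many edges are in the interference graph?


Check all pairs for overlapping intervals.
Two intervals (s1,e1) and (s2,e2) overlap if s1 < e2 and s2 < e1.
v0 (14-18) vs v1..v3: overlaps v1, v3 -> 2
v1 (12-19) vs v2..v3: overlaps v2, v3 -> 2
v2 (7-13) vs v3: overlaps v3 -> 1
Total overlapping pairs = 2 + 2 + 1 = 5

5


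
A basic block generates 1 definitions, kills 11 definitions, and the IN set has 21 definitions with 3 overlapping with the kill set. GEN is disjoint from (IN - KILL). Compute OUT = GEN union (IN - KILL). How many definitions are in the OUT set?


IN - KILL: 21 - 3 = 18 surviving definitions
OUT = GEN + surviving = 1 + 18 = 19

19


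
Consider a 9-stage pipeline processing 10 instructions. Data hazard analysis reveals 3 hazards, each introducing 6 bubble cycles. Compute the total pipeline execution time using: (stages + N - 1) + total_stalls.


Base cycles = 9 + 10 - 1 = 18
Total stalls = 3 * 6 = 18
Total = 18 + 18 = 36

36


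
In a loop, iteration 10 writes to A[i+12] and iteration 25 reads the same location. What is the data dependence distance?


Distance = read iteration - write iteration
= 25 - 10 = 15

15


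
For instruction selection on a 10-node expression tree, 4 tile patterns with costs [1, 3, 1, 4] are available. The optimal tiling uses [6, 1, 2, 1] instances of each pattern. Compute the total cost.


Total cost = sum(count_i * cost_i)
= 6*1 + 1*3 + 2*1 + 1*4
= 15

15


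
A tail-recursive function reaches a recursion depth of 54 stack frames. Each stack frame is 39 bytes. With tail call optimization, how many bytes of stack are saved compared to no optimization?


Without TCO: 54 * 39 = 2106 bytes
With TCO: reuse 1 frame = 39 bytes
Savings = 2106 - 39 = 2067

2067


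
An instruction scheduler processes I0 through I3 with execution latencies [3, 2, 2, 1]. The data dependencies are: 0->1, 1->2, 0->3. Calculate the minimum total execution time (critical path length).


Compute longest path through dependency graph: dist(Ik) = max over predecessors of dist + latency(Ik).
dist(I0) = latency 3 = 3
dist(I1) = dist(I0) + 2 = 3 + 2 = 5
dist(I2) = dist(I1) + 2 = 5 + 2 = 7
dist(I3) = dist(I0) + 1 = 3 + 1 = 4
Critical path = max dist = 7

7


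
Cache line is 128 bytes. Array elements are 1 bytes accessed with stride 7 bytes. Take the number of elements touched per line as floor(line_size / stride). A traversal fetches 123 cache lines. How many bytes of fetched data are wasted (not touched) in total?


Elements per line = floor(128 / 7) = 18
Bytes used per line = 18 * 1 = 18
Wasted per line = 128 - 18 = 110
Total wasted = 110 * 123 = 13530

13530


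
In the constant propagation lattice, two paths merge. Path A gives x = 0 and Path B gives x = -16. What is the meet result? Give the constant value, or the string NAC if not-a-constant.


Meet operation: if both paths give the same constant, result is that constant; if they differ, result is NAC (not-a-constant).
Path A: 0, Path B: -16 -> differ
Result: not-a-constant -> NAC

NAC


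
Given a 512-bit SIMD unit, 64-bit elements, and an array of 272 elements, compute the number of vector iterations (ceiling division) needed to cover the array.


Width = 512 / 64 = 8 elements per vector op
Iterations = ceil(272 / 8) = 34

34


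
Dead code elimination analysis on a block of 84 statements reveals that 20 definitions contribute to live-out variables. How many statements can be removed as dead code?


Dead code = total statements - live definitions
= 84 - 20 = 64

64


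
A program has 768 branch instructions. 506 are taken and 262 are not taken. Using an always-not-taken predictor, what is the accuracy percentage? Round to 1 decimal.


Predictor: always-not-taken
Correct predictions = 262
Accuracy = 262 / 768 * 100 = 34.1%

34.1


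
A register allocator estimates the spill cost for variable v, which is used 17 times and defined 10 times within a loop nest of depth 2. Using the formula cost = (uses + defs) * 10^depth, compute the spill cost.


uses + defs = 17 + 10 = 27
10^2 = 100
Spill cost = 27 * 100 = 2700

2700


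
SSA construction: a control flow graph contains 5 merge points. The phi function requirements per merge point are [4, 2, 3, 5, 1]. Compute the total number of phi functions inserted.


Total phi functions = sum of phi functions at each join node
= 4 + 2 + 3 + 5 + 1 = 15

15


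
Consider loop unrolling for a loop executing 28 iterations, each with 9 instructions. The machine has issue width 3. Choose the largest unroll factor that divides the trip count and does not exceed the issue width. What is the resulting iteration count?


Largest divisor of 28 <= 3 is 2
New iterations = 28 / 2 = 14

14


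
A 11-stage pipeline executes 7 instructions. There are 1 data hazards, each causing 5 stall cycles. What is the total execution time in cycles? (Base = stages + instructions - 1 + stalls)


Base cycles = 11 + 7 - 1 = 17
Total stalls = 1 * 5 = 5
Total = 17 + 5 = 22

22


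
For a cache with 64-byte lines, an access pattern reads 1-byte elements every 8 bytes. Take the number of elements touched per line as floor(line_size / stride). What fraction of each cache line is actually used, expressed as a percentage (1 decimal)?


Elements per cache line = floor(64 / 8) = 8
Bytes used = 8 * 1 = 8
Utilization = 8 / 64 * 100 = 12.5%

12.5


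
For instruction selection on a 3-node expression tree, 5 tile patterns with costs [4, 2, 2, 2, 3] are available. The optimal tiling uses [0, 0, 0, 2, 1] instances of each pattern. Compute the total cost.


Total cost = sum(count_i * cost_i)
= 0*4 + 0*2 + 0*2 + 2*2 + 1*3
= 7

7


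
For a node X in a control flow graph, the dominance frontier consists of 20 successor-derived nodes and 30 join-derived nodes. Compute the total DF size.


DF(X) = direct successor contributions + join point contributions
= 20 + 30 = 50

50


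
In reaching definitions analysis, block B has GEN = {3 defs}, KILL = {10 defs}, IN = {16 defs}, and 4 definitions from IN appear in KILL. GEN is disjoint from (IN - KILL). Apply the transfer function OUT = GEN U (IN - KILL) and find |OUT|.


IN - KILL: 16 - 4 = 12 surviving definitions
OUT = GEN + surviving = 3 + 12 = 15

15


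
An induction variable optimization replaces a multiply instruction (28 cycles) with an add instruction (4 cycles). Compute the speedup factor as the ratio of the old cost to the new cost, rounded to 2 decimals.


Ratio = mult_cost / add_cost = 28 / 4 = 7.0

7.0


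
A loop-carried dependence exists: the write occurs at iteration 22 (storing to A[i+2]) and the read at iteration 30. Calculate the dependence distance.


Distance = read iteration - write iteration
= 30 - 22 = 8

8


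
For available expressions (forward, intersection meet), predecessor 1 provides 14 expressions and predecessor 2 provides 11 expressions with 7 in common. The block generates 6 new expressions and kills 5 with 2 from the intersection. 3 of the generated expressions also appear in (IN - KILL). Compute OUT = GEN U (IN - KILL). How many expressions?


IN = intersection of predecessors = 7
IN - KILL = 7 - 2 = 5
|OUT| = |GEN| + |IN - KILL| - |GEN ∩ (IN - KILL)| = 6 + 5 - 3 = 8

8


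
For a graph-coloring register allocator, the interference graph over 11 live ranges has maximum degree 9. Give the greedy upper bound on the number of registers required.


Greedy coloring never needs more than (max_degree + 1) colors: when coloring a vertex, at most max_degree neighbors are already colored.
Upper bound = 9 + 1 = 10

10


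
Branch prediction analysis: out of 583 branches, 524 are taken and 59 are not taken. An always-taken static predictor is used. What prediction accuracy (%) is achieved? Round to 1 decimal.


Predictor: always-taken
Correct predictions = 524
Accuracy = 524 / 583 * 100 = 89.9%

89.9


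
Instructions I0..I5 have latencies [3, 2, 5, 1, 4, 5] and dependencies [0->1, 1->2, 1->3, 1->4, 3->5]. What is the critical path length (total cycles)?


Compute longest path through dependency graph: dist(Ik) = max over predecessors of dist + latency(Ik).
dist(I0) = latency 3 = 3
dist(I1) = dist(I0) + 2 = 3 + 2 = 5
dist(I2) = dist(I1) + 5 = 5 + 5 = 10
dist(I3) = dist(I1) + 1 = 5 + 1 = 6
dist(I4) = dist(I1) + 4 = 5 + 4 = 9
dist(I5) = dist(I3) + 5 = 6 + 5 = 11
Critical path = max dist = 11

11


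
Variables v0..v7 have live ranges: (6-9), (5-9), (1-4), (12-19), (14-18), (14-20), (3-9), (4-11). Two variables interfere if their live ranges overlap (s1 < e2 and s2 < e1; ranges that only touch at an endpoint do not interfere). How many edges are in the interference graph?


Check all pairs for overlapping intervals.
Two intervals (s1,e1) and (s2,e2) overlap if s1 < e2 and s2 < e1.
v0 (6-9) vs v1..v7: overlaps v1, v6, v7 -> 3
v1 (5-9) vs v2..v7: overlaps v6, v7 -> 2
v2 (1-4) vs v3..v7: overlaps v6 -> 1
v3 (12-19) vs v4..v7: overlaps v4, v5 -> 2
v4 (14-18) vs v5..v7: overlaps v5 -> 1
v5 (14-20) vs v6..v7: overlaps none -> 0
v6 (3-9) vs v7: overlaps v7 -> 1
Total overlapping pairs = 3 + 2 + 1 + 2 + 1 + 0 + 1 = 10

10


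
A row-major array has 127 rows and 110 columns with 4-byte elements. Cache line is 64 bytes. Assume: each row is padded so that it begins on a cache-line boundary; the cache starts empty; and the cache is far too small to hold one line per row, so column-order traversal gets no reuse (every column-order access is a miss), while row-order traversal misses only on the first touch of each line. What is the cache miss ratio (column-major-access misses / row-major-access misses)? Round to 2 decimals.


Each row occupies 110 * 4 = 440 bytes and starts on a line boundary, so it spans ceil(440 / 64) = 7 cache lines.
Row-major traversal misses (one per line touched): 127 * ceil(110 * 4 / 64) = 889
Column-major traversal misses (no reuse, every access misses): 127 * 110 = 13970
Ratio = 13970 / 889 = 15.71

15.71


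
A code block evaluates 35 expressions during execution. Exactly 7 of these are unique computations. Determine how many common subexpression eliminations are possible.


CSE count = total expressions - unique expressions
= 35 - 7 = 28

28


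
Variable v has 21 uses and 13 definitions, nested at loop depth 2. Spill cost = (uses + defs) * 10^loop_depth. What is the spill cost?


uses + defs = 21 + 13 = 34
10^2 = 100
Spill cost = 34 * 100 = 3400

3400


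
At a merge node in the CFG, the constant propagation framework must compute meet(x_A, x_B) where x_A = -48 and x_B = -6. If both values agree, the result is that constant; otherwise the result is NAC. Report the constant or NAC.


Meet operation: if both paths give the same constant, result is that constant; if they differ, result is NAC (not-a-constant).
Path A: -48, Path B: -6 -> differ
Result: not-a-constant -> NAC

NAC


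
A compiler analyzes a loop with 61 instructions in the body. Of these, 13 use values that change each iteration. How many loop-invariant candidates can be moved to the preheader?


Invariant candidates = total - loop-dependent
= 61 - 13 = 48

48


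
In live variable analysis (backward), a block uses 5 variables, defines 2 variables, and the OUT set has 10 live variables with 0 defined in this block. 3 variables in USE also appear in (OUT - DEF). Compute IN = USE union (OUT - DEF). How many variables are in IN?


OUT - DEF: 10 - 0 = 10
|IN| = |USE| + |OUT - DEF| - |USE ∩ (OUT - DEF)| = 5 + 10 - 3 = 12

12


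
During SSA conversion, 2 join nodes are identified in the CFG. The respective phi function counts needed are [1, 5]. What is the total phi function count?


Total phi functions = sum of phi functions at each join node
= 1 + 5 = 6

6


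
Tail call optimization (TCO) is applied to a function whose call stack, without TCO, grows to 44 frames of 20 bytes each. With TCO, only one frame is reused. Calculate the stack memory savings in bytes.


Without TCO: 44 * 20 = 880 bytes
With TCO: reuse 1 frame = 20 bytes
Savings = 880 - 20 = 860

860


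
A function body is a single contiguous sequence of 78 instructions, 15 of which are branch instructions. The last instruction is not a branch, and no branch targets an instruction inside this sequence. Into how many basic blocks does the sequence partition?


With no in-sequence branch targets, the leaders are the first instruction plus the instruction after each branch.
Number of basic blocks = branches + 1
= 15 + 1 = 16

16


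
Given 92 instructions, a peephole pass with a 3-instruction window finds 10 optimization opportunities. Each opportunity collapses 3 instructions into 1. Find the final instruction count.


Each match removes 2 instructions.
Total removed = 10 * 2 = 20
Remaining = 92 - 20 = 72

72


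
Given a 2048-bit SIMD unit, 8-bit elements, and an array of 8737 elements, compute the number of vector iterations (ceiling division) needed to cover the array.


Width = 2048 / 8 = 256 elements per vector op
Iterations = ceil(8737 / 256) = 35

35


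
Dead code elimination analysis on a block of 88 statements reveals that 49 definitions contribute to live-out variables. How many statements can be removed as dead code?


Dead code = total statements - live definitions
= 88 - 49 = 39

39


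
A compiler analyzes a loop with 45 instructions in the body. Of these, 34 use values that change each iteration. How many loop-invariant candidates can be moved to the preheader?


Invariant candidates = total - loop-dependent
= 45 - 34 = 11

11


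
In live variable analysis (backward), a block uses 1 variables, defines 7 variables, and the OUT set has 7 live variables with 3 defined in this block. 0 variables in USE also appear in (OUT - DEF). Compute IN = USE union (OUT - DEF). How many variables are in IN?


OUT - DEF: 7 - 3 = 4
|IN| = |USE| + |OUT - DEF| - |USE ∩ (OUT - DEF)| = 1 + 4 - 0 = 5

5


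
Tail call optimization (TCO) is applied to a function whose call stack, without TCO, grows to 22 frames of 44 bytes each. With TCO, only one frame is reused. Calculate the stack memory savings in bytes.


Without TCO: 22 * 44 = 968 bytes
With TCO: reuse 1 frame = 44 bytes
Savings = 968 - 44 = 924

924


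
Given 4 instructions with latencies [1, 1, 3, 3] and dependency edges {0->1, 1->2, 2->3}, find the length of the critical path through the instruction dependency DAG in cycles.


Compute longest path through dependency graph: dist(Ik) = max over predecessors of dist + latency(Ik).
dist(I0) = latency 1 = 1
dist(I1) = dist(I0) + 1 = 1 + 1 = 2
dist(I2) = dist(I1) + 3 = 2 + 3 = 5
dist(I3) = dist(I2) + 3 = 5 + 3 = 8
Critical path = max dist = 8

8


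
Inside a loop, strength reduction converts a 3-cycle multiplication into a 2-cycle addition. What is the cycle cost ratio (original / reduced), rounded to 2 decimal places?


Ratio = mult_cost / add_cost = 3 / 2 = 1.5

1.5


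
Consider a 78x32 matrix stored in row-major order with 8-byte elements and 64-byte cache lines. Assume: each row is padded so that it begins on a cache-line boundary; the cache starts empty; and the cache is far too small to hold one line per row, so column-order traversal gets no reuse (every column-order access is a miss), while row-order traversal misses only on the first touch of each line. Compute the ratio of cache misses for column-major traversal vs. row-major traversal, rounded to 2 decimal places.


Each row occupies 32 * 8 = 256 bytes and starts on a line boundary, so it spans ceil(256 / 64) = 4 cache lines.
Row-major traversal misses (one per line touched): 78 * ceil(32 * 8 / 64) = 312
Column-major traversal misses (no reuse, every access misses): 78 * 32 = 2496
Ratio = 2496 / 312 = 8.0

8.0


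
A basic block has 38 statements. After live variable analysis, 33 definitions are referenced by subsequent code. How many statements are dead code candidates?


Dead code = total statements - live definitions
= 38 - 33 = 5

5


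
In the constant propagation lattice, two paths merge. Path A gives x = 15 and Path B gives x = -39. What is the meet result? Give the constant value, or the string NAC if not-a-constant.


Meet operation: if both paths give the same constant, result is that constant; if they differ, result is NAC (not-a-constant).
Path A: 15, Path B: -39 -> differ
Result: not-a-constant -> NAC

NAC


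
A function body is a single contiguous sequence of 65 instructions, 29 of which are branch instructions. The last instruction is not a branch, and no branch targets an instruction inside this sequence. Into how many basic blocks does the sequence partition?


With no in-sequence branch targets, the leaders are the first instruction plus the instruction after each branch.
Number of basic blocks = branches + 1
= 29 + 1 = 30

30


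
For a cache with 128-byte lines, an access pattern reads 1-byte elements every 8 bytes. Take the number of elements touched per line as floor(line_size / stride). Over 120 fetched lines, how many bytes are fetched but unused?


Elements per line = floor(128 / 8) = 16
Bytes used per line = 16 * 1 = 16
Wasted per line = 128 - 16 = 112
Total wasted = 112 * 120 = 13440

13440


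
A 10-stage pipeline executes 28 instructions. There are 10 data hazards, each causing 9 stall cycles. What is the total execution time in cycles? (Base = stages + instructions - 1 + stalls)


Base cycles = 10 + 28 - 1 = 37
Total stalls = 10 * 9 = 90
Total = 37 + 90 = 127

127


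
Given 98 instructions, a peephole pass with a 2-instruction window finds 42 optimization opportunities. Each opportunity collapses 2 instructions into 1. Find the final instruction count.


Each match removes 1 instructions.
Total removed = 42 * 1 = 42
Remaining = 98 - 42 = 56

56


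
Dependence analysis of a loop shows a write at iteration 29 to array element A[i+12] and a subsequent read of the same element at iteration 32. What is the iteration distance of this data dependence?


Distance = read iteration - write iteration
= 32 - 29 = 3

3


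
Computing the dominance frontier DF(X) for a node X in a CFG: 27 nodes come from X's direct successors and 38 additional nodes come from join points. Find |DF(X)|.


DF(X) = direct successor contributions + join point contributions
= 27 + 38 = 65

65


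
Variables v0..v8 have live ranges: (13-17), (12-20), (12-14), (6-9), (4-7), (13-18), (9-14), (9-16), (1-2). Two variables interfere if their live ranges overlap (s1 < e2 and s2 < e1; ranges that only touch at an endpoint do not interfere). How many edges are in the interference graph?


Check all pairs for overlapping intervals.
Two intervals (s1,e1) and (s2,e2) overlap if s1 < e2 and s2 < e1.
v0 (13-17) vs v1..v8: overlaps v1, v2, v5, v6, v7 -> 5
v1 (12-20) vs v2..v8: overlaps v2, v5, v6, v7 -> 4
v2 (12-14) vs v3..v8: overlaps v5, v6, v7 -> 3
v3 (6-9) vs v4..v8: overlaps v4 -> 1
v4 (4-7) vs v5..v8: overlaps none -> 0
v5 (13-18) vs v6..v8: overlaps v6, v7 -> 2
v6 (9-14) vs v7..v8: overlaps v7 -> 1
v7 (9-16) vs v8: overlaps none -> 0
Total overlapping pairs = 5 + 4 + 3 + 1 + 0 + 2 + 1 + 0 = 16

16


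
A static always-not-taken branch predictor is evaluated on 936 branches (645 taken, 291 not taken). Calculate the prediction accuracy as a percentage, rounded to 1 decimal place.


Predictor: always-not-taken
Correct predictions = 291
Accuracy = 291 / 936 * 100 = 31.1%

31.1


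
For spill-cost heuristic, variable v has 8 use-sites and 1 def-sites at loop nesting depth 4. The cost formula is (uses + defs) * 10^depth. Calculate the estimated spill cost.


uses + defs = 8 + 1 = 9
10^4 = 10000
Spill cost = 9 * 10000 = 90000

90000


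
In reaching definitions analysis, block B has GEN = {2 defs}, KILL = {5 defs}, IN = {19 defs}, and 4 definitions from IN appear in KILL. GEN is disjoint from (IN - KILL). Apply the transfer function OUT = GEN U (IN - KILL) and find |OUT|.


IN - KILL: 19 - 4 = 15 surviving definitions
OUT = GEN + surviving = 2 + 15 = 17

17


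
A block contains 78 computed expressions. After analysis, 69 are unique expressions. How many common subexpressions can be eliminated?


CSE count = total expressions - unique expressions
= 78 - 69 = 9

9


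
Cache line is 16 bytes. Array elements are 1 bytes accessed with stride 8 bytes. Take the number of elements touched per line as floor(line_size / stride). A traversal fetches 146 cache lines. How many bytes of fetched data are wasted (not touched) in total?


Elements per line = floor(16 / 8) = 2
Bytes used per line = 2 * 1 = 2
Wasted per line = 16 - 2 = 14
Total wasted = 14 * 146 = 2044

2044


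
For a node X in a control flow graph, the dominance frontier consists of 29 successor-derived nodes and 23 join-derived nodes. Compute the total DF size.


DF(X) = direct successor contributions + join point contributions
= 29 + 23 = 52

52


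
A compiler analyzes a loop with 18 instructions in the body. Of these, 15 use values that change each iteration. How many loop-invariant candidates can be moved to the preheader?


Invariant candidates = total - loop-dependent
= 18 - 15 = 3

3


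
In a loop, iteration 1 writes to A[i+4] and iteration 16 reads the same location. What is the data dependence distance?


Distance = read iteration - write iteration
= 16 - 1 = 15

15


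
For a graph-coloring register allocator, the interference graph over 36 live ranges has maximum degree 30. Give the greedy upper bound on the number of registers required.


Greedy coloring never needs more than (max_degree + 1) colors: when coloring a vertex, at most max_degree neighbors are already colored.
Upper bound = 30 + 1 = 31

31


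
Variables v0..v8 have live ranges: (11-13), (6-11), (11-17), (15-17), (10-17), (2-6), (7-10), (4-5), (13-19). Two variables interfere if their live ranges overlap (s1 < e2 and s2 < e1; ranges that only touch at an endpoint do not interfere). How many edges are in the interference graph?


Check all pairs for overlapping intervals.
Two intervals (s1,e1) and (s2,e2) overlap if s1 < e2 and s2 < e1.
v0 (11-13) vs v1..v8: overlaps v2, v4 -> 2
v1 (6-11) vs v2..v8: overlaps v4, v6 -> 2
v2 (11-17) vs v3..v8: overlaps v3, v4, v8 -> 3
v3 (15-17) vs v4..v8: overlaps v4, v8 -> 2
v4 (10-17) vs v5..v8: overlaps v8 -> 1
v5 (2-6) vs v6..v8: overlaps v7 -> 1
v6 (7-10) vs v7..v8: overlaps none -> 0
v7 (4-5) vs v8: overlaps none -> 0
Total overlapping pairs = 2 + 2 + 3 + 2 + 1 + 1 + 0 + 0 = 11

11


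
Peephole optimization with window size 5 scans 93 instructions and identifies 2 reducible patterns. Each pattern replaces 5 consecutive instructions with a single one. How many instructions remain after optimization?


Each match removes 4 instructions.
Total removed = 2 * 4 = 8
Remaining = 93 - 8 = 85

85


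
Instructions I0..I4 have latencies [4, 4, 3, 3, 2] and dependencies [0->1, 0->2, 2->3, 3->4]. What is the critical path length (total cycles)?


Compute longest path through dependency graph: dist(Ik) = max over predecessors of dist + latency(Ik).
dist(I0) = latency 4 = 4
dist(I1) = dist(I0) + 4 = 4 + 4 = 8
dist(I2) = dist(I0) + 3 = 4 + 3 = 7
dist(I3) = dist(I2) + 3 = 7 + 3 = 10
dist(I4) = dist(I3) + 2 = 10 + 2 = 12
Critical path = max dist = 12

12


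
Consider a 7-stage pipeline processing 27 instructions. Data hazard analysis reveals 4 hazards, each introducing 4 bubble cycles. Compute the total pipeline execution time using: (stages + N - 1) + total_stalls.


Base cycles = 7 + 27 - 1 = 33
Total stalls = 4 * 4 = 16
Total = 33 + 16 = 49

49
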